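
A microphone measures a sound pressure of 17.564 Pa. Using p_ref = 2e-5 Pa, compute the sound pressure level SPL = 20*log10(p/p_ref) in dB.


p / p_ref = 17.564 / 2e-5 = 878200
SPL = 20 * log10(878200) = 118.87 dB


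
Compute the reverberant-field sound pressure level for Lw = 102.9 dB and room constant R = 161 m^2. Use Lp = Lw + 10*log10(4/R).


4/R = 4/161 = 0.0248447
Lp = 102.9 + 10*log10(0.0248447) = 86.852 dB


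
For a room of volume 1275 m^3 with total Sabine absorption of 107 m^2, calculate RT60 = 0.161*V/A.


RT60 = 0.161 * 1275 / 107 = 1.9185 s


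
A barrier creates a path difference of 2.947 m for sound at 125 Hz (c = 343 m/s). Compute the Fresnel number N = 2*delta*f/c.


N = 2*delta*f/c = 2*delta/lambda, where lambda = c/f
lambda = 343 / 125 = 2.744 m
N = 2 * 2.947 / 2.744 = 2.148


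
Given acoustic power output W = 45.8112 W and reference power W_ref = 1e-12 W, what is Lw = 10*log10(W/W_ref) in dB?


W / W_ref = 45.8112 / 1e-12 = 4.58112e+13
Lw = 10 * log10(4.58112e+13) = 136.61 dB


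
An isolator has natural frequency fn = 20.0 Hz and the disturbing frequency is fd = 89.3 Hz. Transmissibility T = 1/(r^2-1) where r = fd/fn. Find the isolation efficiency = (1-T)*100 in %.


r = 89.3 / 20.0 = 4.465
r^2 - 1 = 4.465^2 - 1 = 18.9362
T = 1/18.9362 = 0.0528089
Efficiency = (1 - 0.0528089)*100 = 94.719 %


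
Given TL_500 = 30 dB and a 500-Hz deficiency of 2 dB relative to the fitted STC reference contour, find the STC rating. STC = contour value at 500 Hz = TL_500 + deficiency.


By ASTM E413, STC = value of the fitted reference contour at 500 Hz.
Contour value at 500 Hz = TL_500 + deficiency = 30 + 2 = 32
STC = 32


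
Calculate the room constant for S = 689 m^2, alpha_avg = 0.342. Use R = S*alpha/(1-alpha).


R = 689 * 0.342 / (1 - 0.342) = 358.11 m^2


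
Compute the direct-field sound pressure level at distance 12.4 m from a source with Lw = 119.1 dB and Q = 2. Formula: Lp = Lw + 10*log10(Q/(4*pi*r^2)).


4*pi*r^2 = 4*pi*12.4^2 = 1932.21 m^2
Q / (4*pi*r^2) = 2 / 1932.21 = 0.00103508
Lp = 119.1 + 10*log10(0.00103508) = 89.25 dB


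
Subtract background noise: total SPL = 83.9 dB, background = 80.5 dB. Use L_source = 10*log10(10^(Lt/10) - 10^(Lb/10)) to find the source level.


10^(83.9/10) = 2.45471e+08
10^(80.5/10) = 1.12202e+08
Difference = 2.45471e+08 - 1.12202e+08 = 1.33269e+08
L_source = 10*log10(1.33269e+08) = 81.247 dB


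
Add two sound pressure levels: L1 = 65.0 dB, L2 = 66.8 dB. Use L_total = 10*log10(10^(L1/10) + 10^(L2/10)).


10^(65.0/10) = 3.16228e+06
10^(66.8/10) = 4.7863e+06
Sum = 3.16228e+06 + 4.7863e+06 = 7.94858e+06
L_total = 10*log10(7.94858e+06) = 69.003 dB


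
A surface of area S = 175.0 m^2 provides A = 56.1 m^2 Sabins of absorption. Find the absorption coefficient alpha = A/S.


Absorption coefficient = absorbed power / incident power
alpha = A / S = 56.1 / 175.0 = 0.32057


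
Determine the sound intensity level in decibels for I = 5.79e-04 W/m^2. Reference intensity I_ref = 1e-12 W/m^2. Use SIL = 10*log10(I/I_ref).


I / I_ref = 5.79e-04 / 1e-12 = 5.79e+08
SIL = 10 * log10(5.79e+08) = 87.627 dB


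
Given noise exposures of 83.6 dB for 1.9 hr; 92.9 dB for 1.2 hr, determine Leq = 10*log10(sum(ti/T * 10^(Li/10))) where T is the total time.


T_total = 1.9 + 1.2 = 3.1 hr
(1.9/3.1) * 10^(83.6/10) = 1.40408e+08
(1.2/3.1) * 10^(92.9/10) = 7.54779e+08
Sum = 1.40408e+08 + 7.54779e+08 = 8.95187e+08
Leq = 10*log10(8.95187e+08) = 89.519 dB


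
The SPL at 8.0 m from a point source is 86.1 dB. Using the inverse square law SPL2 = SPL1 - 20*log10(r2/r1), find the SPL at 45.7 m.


r2/r1 = 45.7/8.0 = 5.7125
Correction = 20*log10(5.7125) = 15.1365 dB
SPL2 = 86.1 - 15.1365 = 70.963 dB


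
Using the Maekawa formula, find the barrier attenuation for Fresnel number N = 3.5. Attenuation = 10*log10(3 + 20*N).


3 + 20*N = 3 + 20*3.5 = 73
Att = 10*log10(73) = 18.633 dB


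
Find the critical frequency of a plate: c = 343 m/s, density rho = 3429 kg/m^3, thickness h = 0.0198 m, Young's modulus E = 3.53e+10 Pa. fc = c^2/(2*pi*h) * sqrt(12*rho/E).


12*rho/E = 12*3429/3.53e+10 = 1.16567e-06
sqrt(12*rho/E) = sqrt(1.16567e-06) = 0.00107966
c^2/(2*pi*h) = 343^2/(2*pi*0.0198) = 945678
fc = 945678 * 0.00107966 = 1021 Hz


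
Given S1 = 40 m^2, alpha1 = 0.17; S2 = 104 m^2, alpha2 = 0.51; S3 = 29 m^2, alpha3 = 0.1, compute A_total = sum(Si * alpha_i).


40 * 0.17 = 6.8
104 * 0.51 = 53.04
29 * 0.1 = 2.9
A_total = 6.8 + 53.04 + 2.9 = 62.74 m^2


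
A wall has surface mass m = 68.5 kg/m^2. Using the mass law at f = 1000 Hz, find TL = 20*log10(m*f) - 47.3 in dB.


m * f = 68.5 * 1000 = 68500
20*log10(68500) = 96.7138 dB
TL = 96.7138 - 47.3 = 49.414 dB


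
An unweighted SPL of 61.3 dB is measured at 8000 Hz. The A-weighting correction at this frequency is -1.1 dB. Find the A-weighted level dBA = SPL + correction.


A-weighting table: 8000 Hz -> -1.1 dB correction
SPL_A = SPL + correction = 61.3 + (-1.1) = 60.2 dBA


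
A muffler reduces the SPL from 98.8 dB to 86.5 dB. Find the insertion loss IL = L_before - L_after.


Insertion loss = SPL without muffler - SPL with muffler
IL = 98.8 - 86.5 = 12.3 dB


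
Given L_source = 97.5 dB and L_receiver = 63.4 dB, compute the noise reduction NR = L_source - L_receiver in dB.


NR = L_source - L_receiver (difference between source and receiving room levels)
NR = 97.5 - 63.4 = 34.1 dB


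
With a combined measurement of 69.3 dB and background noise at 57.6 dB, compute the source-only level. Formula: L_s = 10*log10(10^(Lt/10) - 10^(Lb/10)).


10^(69.3/10) = 8.51138e+06
10^(57.6/10) = 575440
Difference = 8.51138e+06 - 575440 = 7.93594e+06
L_source = 10*log10(7.93594e+06) = 68.996 dB


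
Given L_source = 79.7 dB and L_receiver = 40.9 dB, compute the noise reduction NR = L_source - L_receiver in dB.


NR = L_source - L_receiver (difference between source and receiving room levels)
NR = 79.7 - 40.9 = 38.8 dB


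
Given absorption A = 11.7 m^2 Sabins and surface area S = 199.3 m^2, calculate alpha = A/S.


Absorption coefficient = absorbed power / incident power
alpha = A / S = 11.7 / 199.3 = 0.058705


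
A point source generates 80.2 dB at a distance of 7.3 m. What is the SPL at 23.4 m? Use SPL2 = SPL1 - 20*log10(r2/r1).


r2/r1 = 23.4/7.3 = 3.20548
Correction = 20*log10(3.20548) = 10.1179 dB
SPL2 = 80.2 - 10.1179 = 70.082 dB


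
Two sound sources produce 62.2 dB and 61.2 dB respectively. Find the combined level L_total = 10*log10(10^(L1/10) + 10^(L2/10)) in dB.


10^(62.2/10) = 1.65959e+06
10^(61.2/10) = 1.31826e+06
Sum = 1.65959e+06 + 1.31826e+06 = 2.97785e+06
L_total = 10*log10(2.97785e+06) = 64.739 dB


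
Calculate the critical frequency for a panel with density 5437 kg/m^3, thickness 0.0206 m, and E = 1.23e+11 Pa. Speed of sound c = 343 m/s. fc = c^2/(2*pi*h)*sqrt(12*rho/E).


12*rho/E = 12*5437/1.23e+11 = 5.30439e-07
sqrt(12*rho/E) = sqrt(5.30439e-07) = 0.000728312
c^2/(2*pi*h) = 343^2/(2*pi*0.0206) = 908952
fc = 908952 * 0.000728312 = 662 Hz


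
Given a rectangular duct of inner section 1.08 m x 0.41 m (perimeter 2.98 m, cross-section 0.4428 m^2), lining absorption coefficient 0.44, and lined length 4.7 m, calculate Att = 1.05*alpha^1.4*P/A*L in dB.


alpha^1.4 = 0.44^1.4 = 0.316835
Attenuation rate = 1.05 * alpha^1.4 * P / A
= 1.05 * 0.316835 * 2.98 / 0.4428 = 2.23888 dB/m
Total Att = 2.23888 * 4.7 = 10.523 dB


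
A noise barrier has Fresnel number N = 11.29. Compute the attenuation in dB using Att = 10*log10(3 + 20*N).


3 + 20*N = 3 + 20*11.29 = 228.8
Att = 10*log10(228.8) = 23.595 dB


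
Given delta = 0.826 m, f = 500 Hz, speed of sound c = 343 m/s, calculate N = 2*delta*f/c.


N = 2*delta*f/c = 2*delta/lambda, where lambda = c/f
lambda = 343 / 500 = 0.686 m
N = 2 * 0.826 / 0.686 = 2.4082


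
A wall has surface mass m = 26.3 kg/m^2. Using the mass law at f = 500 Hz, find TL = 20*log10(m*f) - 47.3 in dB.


m * f = 26.3 * 500 = 13150
20*log10(13150) = 82.3785 dB
TL = 82.3785 - 47.3 = 35.079 dB


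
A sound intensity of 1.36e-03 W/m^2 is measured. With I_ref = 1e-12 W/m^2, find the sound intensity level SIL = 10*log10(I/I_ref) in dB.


I / I_ref = 1.36e-03 / 1e-12 = 1.36e+09
SIL = 10 * log10(1.36e+09) = 91.335 dB


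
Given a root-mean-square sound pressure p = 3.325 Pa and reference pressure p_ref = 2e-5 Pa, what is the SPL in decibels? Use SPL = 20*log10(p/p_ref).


p / p_ref = 3.325 / 2e-5 = 166250
SPL = 20 * log10(166250) = 104.42 dB


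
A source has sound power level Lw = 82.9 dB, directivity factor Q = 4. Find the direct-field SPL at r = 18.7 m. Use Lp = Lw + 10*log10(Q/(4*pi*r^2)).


4*pi*r^2 = 4*pi*18.7^2 = 4394.33 m^2
Q / (4*pi*r^2) = 4 / 4394.33 = 0.000910264
Lp = 82.9 + 10*log10(0.000910264) = 52.492 dB


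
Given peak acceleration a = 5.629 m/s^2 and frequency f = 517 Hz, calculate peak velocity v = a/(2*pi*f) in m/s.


omega = 2*pi*f = 2*pi*517 = 3248.41 rad/s
v = a / omega = 5.629 / 3248.41 = 0.0017328 m/s


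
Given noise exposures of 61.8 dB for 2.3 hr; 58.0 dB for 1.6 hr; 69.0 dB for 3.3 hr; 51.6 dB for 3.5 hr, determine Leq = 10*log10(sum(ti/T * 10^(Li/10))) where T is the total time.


T_total = 2.3 + 1.6 + 3.3 + 3.5 = 10.7 hr
(2.3/10.7) * 10^(61.8/10) = 325345
(1.6/10.7) * 10^(58.0/10) = 94348.8
(3.3/10.7) * 10^(69.0/10) = 2.4498e+06
(3.5/10.7) * 10^(51.6/10) = 47280.7
Sum = 325345 + 94348.8 + 2.4498e+06 + 47280.7 = 2.91677e+06
Leq = 10*log10(2.91677e+06) = 64.649 dB


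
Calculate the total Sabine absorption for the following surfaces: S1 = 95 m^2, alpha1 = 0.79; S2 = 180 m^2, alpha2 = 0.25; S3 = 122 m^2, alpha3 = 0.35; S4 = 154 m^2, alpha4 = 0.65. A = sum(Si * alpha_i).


95 * 0.79 = 75.05
180 * 0.25 = 45
122 * 0.35 = 42.7
154 * 0.65 = 100.1
A_total = 75.05 + 45 + 42.7 + 100.1 = 262.85 m^2


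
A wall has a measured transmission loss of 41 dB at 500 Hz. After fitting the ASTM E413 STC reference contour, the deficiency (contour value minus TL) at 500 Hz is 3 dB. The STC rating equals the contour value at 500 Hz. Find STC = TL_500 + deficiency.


By ASTM E413, STC = value of the fitted reference contour at 500 Hz.
Contour value at 500 Hz = TL_500 + deficiency = 41 + 3 = 44
STC = 44


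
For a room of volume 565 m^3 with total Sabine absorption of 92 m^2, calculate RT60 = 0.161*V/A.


RT60 = 0.161 * 565 / 92 = 0.98875 s


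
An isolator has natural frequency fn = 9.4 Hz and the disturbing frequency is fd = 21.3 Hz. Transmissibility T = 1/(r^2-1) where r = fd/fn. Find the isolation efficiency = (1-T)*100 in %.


r = 21.3 / 9.4 = 2.26596
r^2 - 1 = 2.26596^2 - 1 = 4.13457
T = 1/4.13457 = 0.241863
Efficiency = (1 - 0.241863)*100 = 75.814 %


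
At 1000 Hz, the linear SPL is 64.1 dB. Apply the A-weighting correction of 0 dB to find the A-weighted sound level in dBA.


A-weighting table: 1000 Hz -> 0 dB correction
SPL_A = SPL + correction = 64.1 + (0) = 64.1 dBA


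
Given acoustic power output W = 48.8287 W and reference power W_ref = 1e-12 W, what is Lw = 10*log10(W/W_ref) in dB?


W / W_ref = 48.8287 / 1e-12 = 4.88287e+13
Lw = 10 * log10(4.88287e+13) = 136.89 dB


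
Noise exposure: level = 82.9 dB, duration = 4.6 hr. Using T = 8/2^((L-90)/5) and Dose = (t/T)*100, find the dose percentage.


T_allowed = 8 / 2^((82.9 - 90)/5) = 21.4068 hr
Dose = 4.6 / 21.4068 * 100 = 21.488 %


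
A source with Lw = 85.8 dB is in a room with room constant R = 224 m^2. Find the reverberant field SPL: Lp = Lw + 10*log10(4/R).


4/R = 4/224 = 0.0178571
Lp = 85.8 + 10*log10(0.0178571) = 68.318 dB


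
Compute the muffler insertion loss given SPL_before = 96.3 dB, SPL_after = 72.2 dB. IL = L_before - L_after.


Insertion loss = SPL without muffler - SPL with muffler
IL = 96.3 - 72.2 = 24.1 dB


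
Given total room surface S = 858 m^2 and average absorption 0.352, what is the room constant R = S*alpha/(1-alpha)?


R = 858 * 0.352 / (1 - 0.352) = 466.07 m^2


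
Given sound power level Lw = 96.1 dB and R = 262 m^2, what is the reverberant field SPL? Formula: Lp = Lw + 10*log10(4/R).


4/R = 4/262 = 0.0152672
Lp = 96.1 + 10*log10(0.0152672) = 77.938 dB


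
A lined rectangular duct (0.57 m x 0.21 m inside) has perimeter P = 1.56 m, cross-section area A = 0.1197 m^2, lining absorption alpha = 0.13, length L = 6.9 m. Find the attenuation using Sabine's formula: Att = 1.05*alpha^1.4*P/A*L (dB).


alpha^1.4 = 0.13^1.4 = 0.0574805
Attenuation rate = 1.05 * alpha^1.4 * P / A
= 1.05 * 0.0574805 * 1.56 / 0.1197 = 0.786575 dB/m
Total Att = 0.786575 * 6.9 = 5.4274 dB


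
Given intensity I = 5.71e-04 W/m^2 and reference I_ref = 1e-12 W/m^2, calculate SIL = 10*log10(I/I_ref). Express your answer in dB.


I / I_ref = 5.71e-04 / 1e-12 = 5.71e+08
SIL = 10 * log10(5.71e+08) = 87.566 dB


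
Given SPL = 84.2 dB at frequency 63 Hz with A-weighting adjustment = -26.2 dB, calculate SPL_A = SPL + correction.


A-weighting table: 63 Hz -> -26.2 dB correction
SPL_A = SPL + correction = 84.2 + (-26.2) = 58 dBA


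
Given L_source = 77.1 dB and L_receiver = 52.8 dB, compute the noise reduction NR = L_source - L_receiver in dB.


NR = L_source - L_receiver (difference between source and receiving room levels)
NR = 77.1 - 52.8 = 24.3 dB


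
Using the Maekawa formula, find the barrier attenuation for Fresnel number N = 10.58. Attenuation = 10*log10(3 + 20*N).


3 + 20*N = 3 + 20*10.58 = 214.6
Att = 10*log10(214.6) = 23.316 dB


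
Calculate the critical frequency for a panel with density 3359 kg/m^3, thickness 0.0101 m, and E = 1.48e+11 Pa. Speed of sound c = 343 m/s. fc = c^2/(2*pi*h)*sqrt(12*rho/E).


12*rho/E = 12*3359/1.48e+11 = 2.72351e-07
sqrt(12*rho/E) = sqrt(2.72351e-07) = 0.000521873
c^2/(2*pi*h) = 343^2/(2*pi*0.0101) = 1.8539e+06
fc = 1.8539e+06 * 0.000521873 = 967.5 Hz


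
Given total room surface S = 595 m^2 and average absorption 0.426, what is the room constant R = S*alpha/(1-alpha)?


R = 595 * 0.426 / (1 - 0.426) = 441.59 m^2


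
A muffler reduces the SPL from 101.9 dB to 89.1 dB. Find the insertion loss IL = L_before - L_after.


Insertion loss = SPL without muffler - SPL with muffler
IL = 101.9 - 89.1 = 12.8 dB


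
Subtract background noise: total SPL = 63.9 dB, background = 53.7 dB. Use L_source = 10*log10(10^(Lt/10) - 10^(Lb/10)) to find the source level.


10^(63.9/10) = 2.45471e+06
10^(53.7/10) = 234423
Difference = 2.45471e+06 - 234423 = 2.22029e+06
L_source = 10*log10(2.22029e+06) = 63.464 dB


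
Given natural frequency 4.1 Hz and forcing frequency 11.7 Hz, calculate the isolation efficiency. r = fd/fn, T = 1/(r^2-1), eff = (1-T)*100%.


r = 11.7 / 4.1 = 2.85366
r^2 - 1 = 2.85366^2 - 1 = 7.14338
T = 1/7.14338 = 0.13999
Efficiency = (1 - 0.13999)*100 = 86.001 %


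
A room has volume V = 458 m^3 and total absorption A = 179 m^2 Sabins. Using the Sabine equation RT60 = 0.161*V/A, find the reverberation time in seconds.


RT60 = 0.161 * 458 / 179 = 0.41194 s


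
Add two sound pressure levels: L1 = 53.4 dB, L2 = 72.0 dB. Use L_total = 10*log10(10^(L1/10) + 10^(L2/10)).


10^(53.4/10) = 218776
10^(72.0/10) = 1.58489e+07
Sum = 218776 + 1.58489e+07 = 1.60677e+07
L_total = 10*log10(1.60677e+07) = 72.06 dB


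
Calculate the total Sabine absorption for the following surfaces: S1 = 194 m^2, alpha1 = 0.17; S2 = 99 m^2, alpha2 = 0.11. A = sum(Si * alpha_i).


194 * 0.17 = 32.98
99 * 0.11 = 10.89
A_total = 32.98 + 10.89 = 43.87 m^2


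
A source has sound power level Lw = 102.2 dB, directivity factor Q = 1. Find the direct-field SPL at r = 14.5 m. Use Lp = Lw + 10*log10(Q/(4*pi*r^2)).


4*pi*r^2 = 4*pi*14.5^2 = 2642.08 m^2
Q / (4*pi*r^2) = 1 / 2642.08 = 0.00037849
Lp = 102.2 + 10*log10(0.00037849) = 67.981 dB


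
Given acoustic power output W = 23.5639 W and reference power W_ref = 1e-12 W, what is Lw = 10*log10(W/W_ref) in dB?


W / W_ref = 23.5639 / 1e-12 = 2.35639e+13
Lw = 10 * log10(2.35639e+13) = 133.72 dB


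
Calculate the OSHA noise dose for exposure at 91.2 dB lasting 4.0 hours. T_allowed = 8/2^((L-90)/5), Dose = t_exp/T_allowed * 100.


T_allowed = 8 / 2^((91.2 - 90)/5) = 6.77396 hr
Dose = 4.0 / 6.77396 * 100 = 59.05 %


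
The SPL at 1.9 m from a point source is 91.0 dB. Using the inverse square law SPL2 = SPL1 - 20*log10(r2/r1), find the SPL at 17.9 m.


r2/r1 = 17.9/1.9 = 9.42105
Correction = 20*log10(9.42105) = 19.482 dB
SPL2 = 91.0 - 19.482 = 71.518 dB


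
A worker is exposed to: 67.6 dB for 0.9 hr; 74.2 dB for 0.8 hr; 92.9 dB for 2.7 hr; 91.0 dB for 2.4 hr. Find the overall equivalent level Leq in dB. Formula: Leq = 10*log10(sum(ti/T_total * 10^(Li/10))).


T_total = 0.9 + 0.8 + 2.7 + 2.4 = 6.8 hr
(0.9/6.8) * 10^(67.6/10) = 761612
(0.8/6.8) * 10^(74.2/10) = 3.09443e+06
(2.7/6.8) * 10^(92.9/10) = 7.74203e+08
(2.4/6.8) * 10^(91.0/10) = 4.44327e+08
Sum = 761612 + 3.09443e+06 + 7.74203e+08 + 4.44327e+08 = 1.22239e+09
Leq = 10*log10(1.22239e+09) = 90.872 dB


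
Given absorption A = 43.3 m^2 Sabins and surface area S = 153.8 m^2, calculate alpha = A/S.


Absorption coefficient = absorbed power / incident power
alpha = A / S = 43.3 / 153.8 = 0.28153


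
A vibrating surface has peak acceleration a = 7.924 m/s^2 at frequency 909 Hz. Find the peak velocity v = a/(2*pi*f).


omega = 2*pi*f = 2*pi*909 = 5711.42 rad/s
v = a / omega = 7.924 / 5711.42 = 0.0013874 m/s


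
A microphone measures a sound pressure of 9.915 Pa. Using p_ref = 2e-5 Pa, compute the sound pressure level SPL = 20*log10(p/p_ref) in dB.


p / p_ref = 9.915 / 2e-5 = 495750
SPL = 20 * log10(495750) = 113.91 dB


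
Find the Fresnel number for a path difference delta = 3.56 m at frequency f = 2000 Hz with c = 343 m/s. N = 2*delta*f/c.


N = 2*delta*f/c = 2*delta/lambda, where lambda = c/f
lambda = 343 / 2000 = 0.1715 m
N = 2 * 3.56 / 0.1715 = 41.516


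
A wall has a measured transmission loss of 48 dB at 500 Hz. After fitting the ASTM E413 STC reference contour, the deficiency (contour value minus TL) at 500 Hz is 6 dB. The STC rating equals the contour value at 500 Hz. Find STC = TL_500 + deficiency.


By ASTM E413, STC = value of the fitted reference contour at 500 Hz.
Contour value at 500 Hz = TL_500 + deficiency = 48 + 6 = 54
STC = 54


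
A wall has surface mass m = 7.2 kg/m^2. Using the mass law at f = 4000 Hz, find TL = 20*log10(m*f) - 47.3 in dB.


m * f = 7.2 * 4000 = 28800
20*log10(28800) = 89.1878 dB
TL = 89.1878 - 47.3 = 41.888 dB


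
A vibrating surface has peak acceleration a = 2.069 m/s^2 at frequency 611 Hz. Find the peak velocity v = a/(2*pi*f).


omega = 2*pi*f = 2*pi*611 = 3839.03 rad/s
v = a / omega = 2.069 / 3839.03 = 0.00053894 m/s


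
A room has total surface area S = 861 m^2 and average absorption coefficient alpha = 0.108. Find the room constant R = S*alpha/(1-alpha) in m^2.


R = 861 * 0.108 / (1 - 0.108) = 104.25 m^2


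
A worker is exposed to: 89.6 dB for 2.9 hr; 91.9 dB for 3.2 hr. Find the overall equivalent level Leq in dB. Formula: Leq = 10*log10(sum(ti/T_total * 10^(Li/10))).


T_total = 2.9 + 3.2 = 6.1 hr
(2.9/6.1) * 10^(89.6/10) = 4.33579e+08
(3.2/6.1) * 10^(91.9/10) = 8.12494e+08
Sum = 4.33579e+08 + 8.12494e+08 = 1.24607e+09
Leq = 10*log10(1.24607e+09) = 90.955 dB


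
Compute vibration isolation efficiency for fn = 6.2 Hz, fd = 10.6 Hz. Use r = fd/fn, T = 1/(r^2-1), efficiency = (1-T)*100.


r = 10.6 / 6.2 = 1.70968
r^2 - 1 = 1.70968^2 - 1 = 1.92301
T = 1/1.92301 = 0.520018
Efficiency = (1 - 0.520018)*100 = 47.998 %


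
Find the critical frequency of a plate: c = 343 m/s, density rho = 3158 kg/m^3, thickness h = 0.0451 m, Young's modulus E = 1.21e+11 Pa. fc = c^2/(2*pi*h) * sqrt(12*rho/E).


12*rho/E = 12*3158/1.21e+11 = 3.1319e-07
sqrt(12*rho/E) = sqrt(3.1319e-07) = 0.000559634
c^2/(2*pi*h) = 343^2/(2*pi*0.0451) = 415176
fc = 415176 * 0.000559634 = 232.35 Hz


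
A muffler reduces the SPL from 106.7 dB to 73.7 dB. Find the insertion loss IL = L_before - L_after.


Insertion loss = SPL without muffler - SPL with muffler
IL = 106.7 - 73.7 = 33 dB


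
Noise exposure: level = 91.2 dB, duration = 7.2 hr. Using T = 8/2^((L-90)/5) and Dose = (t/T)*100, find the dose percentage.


T_allowed = 8 / 2^((91.2 - 90)/5) = 6.77396 hr
Dose = 7.2 / 6.77396 * 100 = 106.29 %


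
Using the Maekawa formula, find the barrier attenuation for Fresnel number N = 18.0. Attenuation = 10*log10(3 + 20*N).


3 + 20*N = 3 + 20*18.0 = 363
Att = 10*log10(363) = 25.599 dB


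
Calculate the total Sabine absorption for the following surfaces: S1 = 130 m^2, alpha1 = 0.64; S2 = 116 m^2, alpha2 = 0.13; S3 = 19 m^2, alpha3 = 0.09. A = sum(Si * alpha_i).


130 * 0.64 = 83.2
116 * 0.13 = 15.08
19 * 0.09 = 1.71
A_total = 83.2 + 15.08 + 1.71 = 99.99 m^2


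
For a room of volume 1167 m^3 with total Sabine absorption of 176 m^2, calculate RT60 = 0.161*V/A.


RT60 = 0.161 * 1167 / 176 = 1.0675 s


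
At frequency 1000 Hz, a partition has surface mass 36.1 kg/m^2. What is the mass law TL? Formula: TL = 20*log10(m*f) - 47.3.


m * f = 36.1 * 1000 = 36100
20*log10(36100) = 91.1501 dB
TL = 91.1501 - 47.3 = 43.85 dB


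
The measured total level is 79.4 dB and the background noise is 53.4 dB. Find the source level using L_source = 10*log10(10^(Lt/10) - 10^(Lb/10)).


10^(79.4/10) = 8.70964e+07
10^(53.4/10) = 218776
Difference = 8.70964e+07 - 218776 = 8.68776e+07
L_source = 10*log10(8.68776e+07) = 79.389 dB


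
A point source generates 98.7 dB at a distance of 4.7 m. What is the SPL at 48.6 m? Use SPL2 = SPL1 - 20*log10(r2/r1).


r2/r1 = 48.6/4.7 = 10.3404
Correction = 20*log10(10.3404) = 20.2907 dB
SPL2 = 98.7 - 20.2907 = 78.409 dB


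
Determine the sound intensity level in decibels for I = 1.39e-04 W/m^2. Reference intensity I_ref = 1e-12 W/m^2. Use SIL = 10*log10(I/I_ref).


I / I_ref = 1.39e-04 / 1e-12 = 1.39e+08
SIL = 10 * log10(1.39e+08) = 81.43 dB


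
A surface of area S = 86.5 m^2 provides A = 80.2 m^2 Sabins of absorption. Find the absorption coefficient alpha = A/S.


Absorption coefficient = absorbed power / incident power
alpha = A / S = 80.2 / 86.5 = 0.92717


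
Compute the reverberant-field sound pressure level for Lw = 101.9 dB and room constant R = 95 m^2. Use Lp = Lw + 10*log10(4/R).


4/R = 4/95 = 0.0421053
Lp = 101.9 + 10*log10(0.0421053) = 88.143 dB


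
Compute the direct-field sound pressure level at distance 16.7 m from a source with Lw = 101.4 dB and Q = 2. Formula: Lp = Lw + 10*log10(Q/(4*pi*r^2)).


4*pi*r^2 = 4*pi*16.7^2 = 3504.64 m^2
Q / (4*pi*r^2) = 2 / 3504.64 = 0.000570672
Lp = 101.4 + 10*log10(0.000570672) = 68.964 dB


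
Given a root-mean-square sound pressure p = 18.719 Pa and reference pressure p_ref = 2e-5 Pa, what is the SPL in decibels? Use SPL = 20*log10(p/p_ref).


p / p_ref = 18.719 / 2e-5 = 935950
SPL = 20 * log10(935950) = 119.43 dB


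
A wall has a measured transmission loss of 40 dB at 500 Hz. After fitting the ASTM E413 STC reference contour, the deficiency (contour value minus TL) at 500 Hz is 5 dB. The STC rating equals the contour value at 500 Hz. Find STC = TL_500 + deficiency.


By ASTM E413, STC = value of the fitted reference contour at 500 Hz.
Contour value at 500 Hz = TL_500 + deficiency = 40 + 5 = 45
STC = 45


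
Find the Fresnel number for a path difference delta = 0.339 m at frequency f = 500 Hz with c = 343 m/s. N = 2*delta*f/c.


N = 2*delta*f/c = 2*delta/lambda, where lambda = c/f
lambda = 343 / 500 = 0.686 m
N = 2 * 0.339 / 0.686 = 0.98834


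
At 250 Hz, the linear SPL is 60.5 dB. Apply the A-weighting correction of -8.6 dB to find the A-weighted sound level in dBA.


A-weighting table: 250 Hz -> -8.6 dB correction
SPL_A = SPL + correction = 60.5 + (-8.6) = 51.9 dBA


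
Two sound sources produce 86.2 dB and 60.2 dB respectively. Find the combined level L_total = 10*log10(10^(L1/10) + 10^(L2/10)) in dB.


10^(86.2/10) = 4.16869e+08
10^(60.2/10) = 1.04713e+06
Sum = 4.16869e+08 + 1.04713e+06 = 4.17916e+08
L_total = 10*log10(4.17916e+08) = 86.211 dB


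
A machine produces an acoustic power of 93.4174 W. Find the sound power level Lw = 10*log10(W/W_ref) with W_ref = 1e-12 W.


W / W_ref = 93.4174 / 1e-12 = 9.34174e+13
Lw = 10 * log10(9.34174e+13) = 139.7 dB


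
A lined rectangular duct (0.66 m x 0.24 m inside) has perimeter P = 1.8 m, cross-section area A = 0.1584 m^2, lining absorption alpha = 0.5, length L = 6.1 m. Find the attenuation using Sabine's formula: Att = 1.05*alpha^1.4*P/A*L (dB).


alpha^1.4 = 0.5^1.4 = 0.378929
Attenuation rate = 1.05 * alpha^1.4 * P / A
= 1.05 * 0.378929 * 1.8 / 0.1584 = 4.52131 dB/m
Total Att = 4.52131 * 6.1 = 27.58 dB


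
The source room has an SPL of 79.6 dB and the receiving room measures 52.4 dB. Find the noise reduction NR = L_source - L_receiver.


NR = L_source - L_receiver (difference between source and receiving room levels)
NR = 79.6 - 52.4 = 27.2 dB


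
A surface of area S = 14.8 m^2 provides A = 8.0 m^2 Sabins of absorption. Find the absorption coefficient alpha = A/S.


Absorption coefficient = absorbed power / incident power
alpha = A / S = 8.0 / 14.8 = 0.54054


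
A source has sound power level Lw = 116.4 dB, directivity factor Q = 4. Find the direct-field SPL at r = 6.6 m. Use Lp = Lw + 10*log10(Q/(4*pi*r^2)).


4*pi*r^2 = 4*pi*6.6^2 = 547.391 m^2
Q / (4*pi*r^2) = 4 / 547.391 = 0.00730739
Lp = 116.4 + 10*log10(0.00730739) = 95.038 dB


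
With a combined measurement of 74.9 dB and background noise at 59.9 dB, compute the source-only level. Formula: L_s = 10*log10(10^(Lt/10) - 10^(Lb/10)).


10^(74.9/10) = 3.0903e+07
10^(59.9/10) = 977237
Difference = 3.0903e+07 - 977237 = 2.99258e+07
L_source = 10*log10(2.99258e+07) = 74.76 dB


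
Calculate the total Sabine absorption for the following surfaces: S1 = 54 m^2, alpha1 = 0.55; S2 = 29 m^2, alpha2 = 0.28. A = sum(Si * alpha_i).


54 * 0.55 = 29.7
29 * 0.28 = 8.12
A_total = 29.7 + 8.12 = 37.82 m^2


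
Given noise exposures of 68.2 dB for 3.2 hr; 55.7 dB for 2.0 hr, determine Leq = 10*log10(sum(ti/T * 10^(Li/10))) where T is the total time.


T_total = 3.2 + 2.0 = 5.2 hr
(3.2/5.2) * 10^(68.2/10) = 4.06581e+06
(2.0/5.2) * 10^(55.7/10) = 142898
Sum = 4.06581e+06 + 142898 = 4.20871e+06
Leq = 10*log10(4.20871e+06) = 66.241 dB


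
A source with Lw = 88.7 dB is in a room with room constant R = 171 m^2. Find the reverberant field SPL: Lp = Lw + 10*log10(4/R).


4/R = 4/171 = 0.0233918
Lp = 88.7 + 10*log10(0.0233918) = 72.391 dB


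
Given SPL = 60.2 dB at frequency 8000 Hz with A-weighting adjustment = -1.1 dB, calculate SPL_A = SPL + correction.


A-weighting table: 8000 Hz -> -1.1 dB correction
SPL_A = SPL + correction = 60.2 + (-1.1) = 59.1 dBA


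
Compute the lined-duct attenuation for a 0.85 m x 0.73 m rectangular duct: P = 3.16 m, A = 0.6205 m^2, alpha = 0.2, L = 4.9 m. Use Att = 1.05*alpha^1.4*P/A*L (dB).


alpha^1.4 = 0.2^1.4 = 0.105061
Attenuation rate = 1.05 * alpha^1.4 * P / A
= 1.05 * 0.105061 * 3.16 / 0.6205 = 0.561793 dB/m
Total Att = 0.561793 * 4.9 = 2.7528 dB


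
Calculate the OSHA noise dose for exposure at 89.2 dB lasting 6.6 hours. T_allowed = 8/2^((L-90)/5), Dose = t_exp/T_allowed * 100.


T_allowed = 8 / 2^((89.2 - 90)/5) = 8.9383 hr
Dose = 6.6 / 8.9383 * 100 = 73.84 %


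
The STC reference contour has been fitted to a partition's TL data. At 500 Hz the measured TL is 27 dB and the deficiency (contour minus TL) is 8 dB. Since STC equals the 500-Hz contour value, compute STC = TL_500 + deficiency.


By ASTM E413, STC = value of the fitted reference contour at 500 Hz.
Contour value at 500 Hz = TL_500 + deficiency = 27 + 8 = 35
STC = 35


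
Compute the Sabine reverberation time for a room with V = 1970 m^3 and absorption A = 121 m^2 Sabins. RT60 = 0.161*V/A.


RT60 = 0.161 * 1970 / 121 = 2.6212 s


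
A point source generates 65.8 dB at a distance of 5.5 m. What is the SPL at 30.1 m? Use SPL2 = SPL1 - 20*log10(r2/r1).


r2/r1 = 30.1/5.5 = 5.47273
Correction = 20*log10(5.47273) = 14.7641 dB
SPL2 = 65.8 - 14.7641 = 51.036 dB


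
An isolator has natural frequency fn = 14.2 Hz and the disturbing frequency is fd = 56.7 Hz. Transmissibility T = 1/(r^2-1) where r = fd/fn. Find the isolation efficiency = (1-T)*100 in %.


r = 56.7 / 14.2 = 3.99296
r^2 - 1 = 3.99296^2 - 1 = 14.9437
T = 1/14.9437 = 0.0669178
Efficiency = (1 - 0.0669178)*100 = 93.308 %


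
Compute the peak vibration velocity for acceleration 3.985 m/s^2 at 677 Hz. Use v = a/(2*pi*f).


omega = 2*pi*f = 2*pi*677 = 4253.72 rad/s
v = a / omega = 3.985 / 4253.72 = 0.00093683 m/s


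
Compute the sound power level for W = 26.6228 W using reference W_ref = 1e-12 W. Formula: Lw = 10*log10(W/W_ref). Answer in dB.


W / W_ref = 26.6228 / 1e-12 = 2.66228e+13
Lw = 10 * log10(2.66228e+13) = 134.25 dB


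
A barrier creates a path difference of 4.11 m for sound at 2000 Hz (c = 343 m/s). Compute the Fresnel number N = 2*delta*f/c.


N = 2*delta*f/c = 2*delta/lambda, where lambda = c/f
lambda = 343 / 2000 = 0.1715 m
N = 2 * 4.11 / 0.1715 = 47.93


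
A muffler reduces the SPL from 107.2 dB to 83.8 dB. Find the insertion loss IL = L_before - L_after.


Insertion loss = SPL without muffler - SPL with muffler
IL = 107.2 - 83.8 = 23.4 dB


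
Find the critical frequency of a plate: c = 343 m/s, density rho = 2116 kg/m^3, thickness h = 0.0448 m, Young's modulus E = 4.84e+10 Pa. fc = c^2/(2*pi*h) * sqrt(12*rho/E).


12*rho/E = 12*2116/4.84e+10 = 5.24628e-07
sqrt(12*rho/E) = sqrt(5.24628e-07) = 0.000724312
c^2/(2*pi*h) = 343^2/(2*pi*0.0448) = 417956
fc = 417956 * 0.000724312 = 302.73 Hz


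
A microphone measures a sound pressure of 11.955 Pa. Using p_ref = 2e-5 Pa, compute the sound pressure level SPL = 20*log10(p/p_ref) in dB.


p / p_ref = 11.955 / 2e-5 = 597750
SPL = 20 * log10(597750) = 115.53 dB


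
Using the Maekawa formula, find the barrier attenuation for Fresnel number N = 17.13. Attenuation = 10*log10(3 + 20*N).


3 + 20*N = 3 + 20*17.13 = 345.6
Att = 10*log10(345.6) = 25.386 dB


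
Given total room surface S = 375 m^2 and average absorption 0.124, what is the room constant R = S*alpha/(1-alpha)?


R = 375 * 0.124 / (1 - 0.124) = 53.082 m^2


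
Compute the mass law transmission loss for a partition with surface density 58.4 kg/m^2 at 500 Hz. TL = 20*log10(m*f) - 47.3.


m * f = 58.4 * 500 = 29200
20*log10(29200) = 89.3077 dB
TL = 89.3077 - 47.3 = 42.008 dB


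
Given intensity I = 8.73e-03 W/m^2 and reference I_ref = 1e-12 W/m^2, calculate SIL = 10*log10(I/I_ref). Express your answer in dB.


I / I_ref = 8.73e-03 / 1e-12 = 8.73e+09
SIL = 10 * log10(8.73e+09) = 99.41 dB


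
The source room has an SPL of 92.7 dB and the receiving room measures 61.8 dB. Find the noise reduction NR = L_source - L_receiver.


NR = L_source - L_receiver (difference between source and receiving room levels)
NR = 92.7 - 61.8 = 30.9 dB


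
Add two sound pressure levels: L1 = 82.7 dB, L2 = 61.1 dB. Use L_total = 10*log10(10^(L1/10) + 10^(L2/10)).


10^(82.7/10) = 1.86209e+08
10^(61.1/10) = 1.28825e+06
Sum = 1.86209e+08 + 1.28825e+06 = 1.87497e+08
L_total = 10*log10(1.87497e+08) = 82.73 dB


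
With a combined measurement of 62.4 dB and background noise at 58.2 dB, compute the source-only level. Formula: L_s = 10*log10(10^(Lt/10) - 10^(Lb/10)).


10^(62.4/10) = 1.7378e+06
10^(58.2/10) = 660693
Difference = 1.7378e+06 - 660693 = 1.07711e+06
L_source = 10*log10(1.07711e+06) = 60.323 dB


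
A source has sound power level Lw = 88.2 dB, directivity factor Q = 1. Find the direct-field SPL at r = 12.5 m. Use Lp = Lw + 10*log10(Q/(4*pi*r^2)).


4*pi*r^2 = 4*pi*12.5^2 = 1963.5 m^2
Q / (4*pi*r^2) = 1 / 1963.5 = 0.000509295
Lp = 88.2 + 10*log10(0.000509295) = 55.27 dB


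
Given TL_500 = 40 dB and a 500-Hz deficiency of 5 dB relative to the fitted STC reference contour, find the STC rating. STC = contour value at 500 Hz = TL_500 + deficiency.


By ASTM E413, STC = value of the fitted reference contour at 500 Hz.
Contour value at 500 Hz = TL_500 + deficiency = 40 + 5 = 45
STC = 45


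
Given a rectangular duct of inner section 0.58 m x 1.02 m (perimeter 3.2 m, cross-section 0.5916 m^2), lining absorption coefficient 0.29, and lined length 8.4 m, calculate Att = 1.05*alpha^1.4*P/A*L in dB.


alpha^1.4 = 0.29^1.4 = 0.176749
Attenuation rate = 1.05 * alpha^1.4 * P / A
= 1.05 * 0.176749 * 3.2 / 0.5916 = 1.00385 dB/m
Total Att = 1.00385 * 8.4 = 8.4323 dB


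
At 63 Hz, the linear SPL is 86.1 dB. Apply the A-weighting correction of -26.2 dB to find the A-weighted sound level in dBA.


A-weighting table: 63 Hz -> -26.2 dB correction
SPL_A = SPL + correction = 86.1 + (-26.2) = 59.9 dBA


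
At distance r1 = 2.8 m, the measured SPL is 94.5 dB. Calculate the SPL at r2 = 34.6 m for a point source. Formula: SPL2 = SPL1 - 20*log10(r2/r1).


r2/r1 = 34.6/2.8 = 12.3571
Correction = 20*log10(12.3571) = 21.8383 dB
SPL2 = 94.5 - 21.8383 = 72.662 dB


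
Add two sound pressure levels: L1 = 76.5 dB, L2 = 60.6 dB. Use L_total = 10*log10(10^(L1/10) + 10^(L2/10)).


10^(76.5/10) = 4.46684e+07
10^(60.6/10) = 1.14815e+06
Sum = 4.46684e+07 + 1.14815e+06 = 4.58166e+07
L_total = 10*log10(4.58166e+07) = 76.61 dB


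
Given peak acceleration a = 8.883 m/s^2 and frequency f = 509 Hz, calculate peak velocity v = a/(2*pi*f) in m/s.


omega = 2*pi*f = 2*pi*509 = 3198.14 rad/s
v = a / omega = 8.883 / 3198.14 = 0.0027776 m/s


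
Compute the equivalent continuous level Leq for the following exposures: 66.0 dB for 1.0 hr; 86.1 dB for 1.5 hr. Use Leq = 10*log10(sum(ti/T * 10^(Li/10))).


T_total = 1.0 + 1.5 = 2.5 hr
(1.0/2.5) * 10^(66.0/10) = 1.59243e+06
(1.5/2.5) * 10^(86.1/10) = 2.44428e+08
Sum = 1.59243e+06 + 2.44428e+08 = 2.4602e+08
Leq = 10*log10(2.4602e+08) = 83.91 dB


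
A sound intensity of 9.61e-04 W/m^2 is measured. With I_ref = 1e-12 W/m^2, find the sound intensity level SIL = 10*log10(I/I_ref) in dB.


I / I_ref = 9.61e-04 / 1e-12 = 9.61e+08
SIL = 10 * log10(9.61e+08) = 89.827 dB


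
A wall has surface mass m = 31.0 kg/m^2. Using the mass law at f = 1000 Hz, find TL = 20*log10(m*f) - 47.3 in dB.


m * f = 31.0 * 1000 = 31000
20*log10(31000) = 89.8272 dB
TL = 89.8272 - 47.3 = 42.527 dB


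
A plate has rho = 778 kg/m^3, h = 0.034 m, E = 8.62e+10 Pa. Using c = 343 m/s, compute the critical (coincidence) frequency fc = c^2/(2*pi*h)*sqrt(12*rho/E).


12*rho/E = 12*778/8.62e+10 = 1.08306e-07
sqrt(12*rho/E) = sqrt(1.08306e-07) = 0.000329099
c^2/(2*pi*h) = 343^2/(2*pi*0.034) = 550718
fc = 550718 * 0.000329099 = 181.24 Hz


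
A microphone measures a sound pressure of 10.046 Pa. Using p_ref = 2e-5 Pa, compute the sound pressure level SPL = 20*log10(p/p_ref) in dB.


p / p_ref = 10.046 / 2e-5 = 502300
SPL = 20 * log10(502300) = 114.02 dB


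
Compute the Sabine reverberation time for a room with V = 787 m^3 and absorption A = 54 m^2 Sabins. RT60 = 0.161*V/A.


RT60 = 0.161 * 787 / 54 = 2.3464 s


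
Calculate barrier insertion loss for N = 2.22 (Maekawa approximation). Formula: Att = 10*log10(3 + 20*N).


3 + 20*N = 3 + 20*2.22 = 47.4
Att = 10*log10(47.4) = 16.758 dB


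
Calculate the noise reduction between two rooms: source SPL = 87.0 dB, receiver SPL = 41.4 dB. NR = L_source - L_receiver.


NR = L_source - L_receiver (difference between source and receiving room levels)
NR = 87.0 - 41.4 = 45.6 dB


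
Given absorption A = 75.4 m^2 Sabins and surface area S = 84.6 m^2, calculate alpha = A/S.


Absorption coefficient = absorbed power / incident power
alpha = A / S = 75.4 / 84.6 = 0.89125


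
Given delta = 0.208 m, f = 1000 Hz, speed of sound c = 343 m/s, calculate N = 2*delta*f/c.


N = 2*delta*f/c = 2*delta/lambda, where lambda = c/f
lambda = 343 / 1000 = 0.343 m
N = 2 * 0.208 / 0.343 = 1.2128


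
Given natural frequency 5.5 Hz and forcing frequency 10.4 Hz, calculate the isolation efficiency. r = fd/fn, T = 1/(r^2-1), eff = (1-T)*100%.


r = 10.4 / 5.5 = 1.89091
r^2 - 1 = 1.89091^2 - 1 = 2.57554
T = 1/2.57554 = 0.388268
Efficiency = (1 - 0.388268)*100 = 61.173 %


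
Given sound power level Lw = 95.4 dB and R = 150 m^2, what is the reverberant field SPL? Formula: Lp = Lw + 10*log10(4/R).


4/R = 4/150 = 0.0266667
Lp = 95.4 + 10*log10(0.0266667) = 79.66 dB


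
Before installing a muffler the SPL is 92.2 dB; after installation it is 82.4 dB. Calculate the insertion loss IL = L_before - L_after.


Insertion loss = SPL without muffler - SPL with muffler
IL = 92.2 - 82.4 = 9.8 dB


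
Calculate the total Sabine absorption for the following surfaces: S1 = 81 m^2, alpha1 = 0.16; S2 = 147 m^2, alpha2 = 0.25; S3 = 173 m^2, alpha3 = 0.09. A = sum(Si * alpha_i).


81 * 0.16 = 12.96
147 * 0.25 = 36.75
173 * 0.09 = 15.57
A_total = 12.96 + 36.75 + 15.57 = 65.28 m^2


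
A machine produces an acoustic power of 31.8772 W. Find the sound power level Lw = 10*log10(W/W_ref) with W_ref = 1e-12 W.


W / W_ref = 31.8772 / 1e-12 = 3.18772e+13
Lw = 10 * log10(3.18772e+13) = 135.03 dB


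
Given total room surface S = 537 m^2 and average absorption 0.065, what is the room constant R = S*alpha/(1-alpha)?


R = 537 * 0.065 / (1 - 0.065) = 37.332 m^2


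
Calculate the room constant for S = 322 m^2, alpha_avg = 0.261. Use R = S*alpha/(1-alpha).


R = 322 * 0.261 / (1 - 0.261) = 113.72 m^2


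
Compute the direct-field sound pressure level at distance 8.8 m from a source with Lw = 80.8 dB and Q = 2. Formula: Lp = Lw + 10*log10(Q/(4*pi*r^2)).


4*pi*r^2 = 4*pi*8.8^2 = 973.14 m^2
Q / (4*pi*r^2) = 2 / 973.14 = 0.0020552
Lp = 80.8 + 10*log10(0.0020552) = 53.929 dB


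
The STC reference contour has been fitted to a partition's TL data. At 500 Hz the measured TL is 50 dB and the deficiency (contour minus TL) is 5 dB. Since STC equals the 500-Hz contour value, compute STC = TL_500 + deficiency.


By ASTM E413, STC = value of the fitted reference contour at 500 Hz.
Contour value at 500 Hz = TL_500 + deficiency = 50 + 5 = 55
STC = 55


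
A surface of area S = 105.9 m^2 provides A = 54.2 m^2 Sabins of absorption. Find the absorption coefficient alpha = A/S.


Absorption coefficient = absorbed power / incident power
alpha = A / S = 54.2 / 105.9 = 0.5118


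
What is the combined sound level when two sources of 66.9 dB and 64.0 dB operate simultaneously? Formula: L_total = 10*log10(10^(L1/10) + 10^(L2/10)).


10^(66.9/10) = 4.89779e+06
10^(64.0/10) = 2.51189e+06
Sum = 4.89779e+06 + 2.51189e+06 = 7.40968e+06
L_total = 10*log10(7.40968e+06) = 68.698 dB


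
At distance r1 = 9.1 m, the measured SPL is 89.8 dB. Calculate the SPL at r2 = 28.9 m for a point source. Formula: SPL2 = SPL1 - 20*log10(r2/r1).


r2/r1 = 28.9/9.1 = 3.17582
Correction = 20*log10(3.17582) = 10.0371 dB
SPL2 = 89.8 - 10.0371 = 79.763 dB


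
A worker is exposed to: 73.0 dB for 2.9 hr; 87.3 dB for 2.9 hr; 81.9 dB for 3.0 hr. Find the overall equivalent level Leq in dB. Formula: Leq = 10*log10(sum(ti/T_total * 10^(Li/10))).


T_total = 2.9 + 2.9 + 3.0 = 8.8 hr
(2.9/8.8) * 10^(73.0/10) = 6.5753e+06
(2.9/8.8) * 10^(87.3/10) = 1.76976e+08
(3.0/8.8) * 10^(81.9/10) = 5.28006e+07
Sum = 6.5753e+06 + 1.76976e+08 + 5.28006e+07 = 2.36352e+08
Leq = 10*log10(2.36352e+08) = 83.736 dB


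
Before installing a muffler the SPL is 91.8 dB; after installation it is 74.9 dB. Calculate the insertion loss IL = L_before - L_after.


Insertion loss = SPL without muffler - SPL with muffler
IL = 91.8 - 74.9 = 16.9 dB


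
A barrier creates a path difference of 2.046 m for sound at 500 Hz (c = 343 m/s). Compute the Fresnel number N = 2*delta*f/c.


N = 2*delta*f/c = 2*delta/lambda, where lambda = c/f
lambda = 343 / 500 = 0.686 m
N = 2 * 2.046 / 0.686 = 5.965
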